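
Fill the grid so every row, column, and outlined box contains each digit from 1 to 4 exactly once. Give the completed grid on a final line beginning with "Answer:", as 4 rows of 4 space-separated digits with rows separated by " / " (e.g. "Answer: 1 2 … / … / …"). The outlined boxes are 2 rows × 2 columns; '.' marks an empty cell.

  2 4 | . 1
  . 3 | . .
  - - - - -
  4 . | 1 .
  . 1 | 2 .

Step 1. [r4c4∈{3,4}] across row 4, 4 lands solely at r4c4. So r4c4=4.
Step 2. [r4c1∈{3}] r4c1 has the single candidate 3 ⇒ r4c1=3.
Step 3. [r2c3∈{4}] r2c3 has the single candidate 4 ⇒ r2c3=4.
Step 4. [r2c4∈{2}] r2c4 has the single candidate 2 ⇒ r2c4=2.
Step 5. [r3c2∈{2}] r3c2 has the single candidate 2 ⇒ r3c2=2.
Step 6. [r1c3∈{3}] r1c3 is down to just 3. So r1c3=3.
Step 7. [r3c4∈{3}] r3c4's peers cover all but 3, so r3c4=3.
Step 8. [r2c1∈{1}] r2c1 has the single candidate 1, so r2c1=1.

Answer: 2 4 3 1 / 1 3 4 2 / 4 2 1 3 / 3 1 2 4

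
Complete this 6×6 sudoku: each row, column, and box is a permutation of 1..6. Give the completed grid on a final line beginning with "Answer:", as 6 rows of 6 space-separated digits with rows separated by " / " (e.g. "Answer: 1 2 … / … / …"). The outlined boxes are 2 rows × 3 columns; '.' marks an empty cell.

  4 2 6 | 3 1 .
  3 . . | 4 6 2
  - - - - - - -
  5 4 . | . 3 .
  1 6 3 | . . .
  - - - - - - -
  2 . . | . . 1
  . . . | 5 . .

Step 1. [r5c5∈{4}] nothing but 4 survives at r5c5, so r5c5=4.
Step 2. [r3c4∈{1,2,6}] row 3 places 1 nowhere but r3c4 ⇒ r3c4=1.
Step 3. [r5c3∈{5}] only 5 remains possible at r5c3, so r5c3=5.
Step 4. [r6c6∈{3,6}] in col 6, 3 fits only at r6c6 ⇒ r6c6=3.
Step 5. [r6c2∈{1}] r6c2's peers cover all but 1 ⇒ r6c2=1.
Step 6. [r4c5∈{2,5}] col 5 places 5 nowhere but r4c5. So r4c5=5.
Step 7. [r5c2∈{3}] only 3 remains possible at r5c2, so r5c2=3.
Step 8. [r2c2∈{5}] r2c2 is down to just 5. So r2c2=5.
Step 9. [r4c6∈{4}] r4c6 has the single candidate 4 ⇒ r4c6=4.
Step 10. [r5c4∈{6}] only 6 remains possible at r5c4, so r5c4=6.
Step 11. [r6c5∈{2}] nothing but 2 survives at r6c5, so r6c5=2.
Step 12. [r4c4∈{2}] nothing but 2 survives at r4c4, so r4c4=2.
Step 13. [r6c3∈{4}] only 4 remains possible at r6c3 ⇒ r6c3=4.
Step 14. [r3c6∈{6}] r3c6's peers cover all but 6, so r3c6=6.
Step 15. [r6c1∈{6}] r6c1 is down to just 6. So r6c1=6.
Step 16. [r2c3∈{1}] only 1 remains possible at r2c3, so r2c3=1.
Step 17. [r1c6∈{5}] nothing but 5 survives at r1c6 ⇒ r1c6=5.
Step 18. [r3c3∈{2}] r3c3 is down to just 2. So r3c3=2.

Answer: 4 2 6 3 1 5 / 3 5 1 4 6 2 / 5 4 2 1 3 6 / 1 6 3 2 5 4 / 2 3 5 6 4 1 / 6 1 4 5 2 3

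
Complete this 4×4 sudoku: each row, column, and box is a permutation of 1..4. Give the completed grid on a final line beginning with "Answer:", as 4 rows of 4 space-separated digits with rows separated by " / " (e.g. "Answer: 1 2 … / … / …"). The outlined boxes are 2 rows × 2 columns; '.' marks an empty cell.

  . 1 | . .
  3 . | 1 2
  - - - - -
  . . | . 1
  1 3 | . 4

Step 1. [r3c2∈{2,4}] r3c2 is the only open cell in col 2 admitting 2, so r3c2=2.
Step 2. [r1c3∈{3,4}] col 3 places 4 nowhere but r1c3 ⇒ r1c3=4.
Step 3. [r1c4∈{3}] r1c4 is down to just 3, so r1c4=3.
Step 4. [r1c1∈{2}] nothing but 2 survives at r1c1, so r1c1=2.
Step 5. [r3c3∈{3}] only 3 remains possible at r3c3, so r3c3=3.
Step 6. [r4c3∈{2}] r4c3 has the single candidate 2. So r4c3=2.
Step 7. [r2c2∈{4}] r2c2 is down to just 4 ⇒ r2c2=4.
Step 8. [r3c1∈{4}] r3c1 has the single candidate 4. So r3c1=4.

Answer: 2 1 4 3 / 3 4 1 2 / 4 2 3 1 / 1 3 2 4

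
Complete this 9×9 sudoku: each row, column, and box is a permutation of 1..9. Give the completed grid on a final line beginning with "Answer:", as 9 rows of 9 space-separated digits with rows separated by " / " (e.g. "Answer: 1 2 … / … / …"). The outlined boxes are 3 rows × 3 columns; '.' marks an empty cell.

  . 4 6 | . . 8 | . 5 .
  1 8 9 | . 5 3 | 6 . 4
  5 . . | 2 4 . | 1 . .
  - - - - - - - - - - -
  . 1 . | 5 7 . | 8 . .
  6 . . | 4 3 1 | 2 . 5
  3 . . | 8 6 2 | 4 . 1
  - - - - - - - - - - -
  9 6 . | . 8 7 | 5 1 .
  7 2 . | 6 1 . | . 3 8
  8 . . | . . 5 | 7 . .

Step 1. [r1c5∈{9}] r1c5 is down to just 9, so r1c5=9.
Step 2. [r7c3∈{3,4}] r7c3 is the only open cell in row 7 admitting 4, so r7c3=4.
Step 3. [r4c9∈{3,6,9}] row 4 places 3 nowhere but r4c9 ⇒ r4c9=3.
Step 4. [r9c4∈{3,9}] across col 4, 9 lands solely at r9c4, so r9c4=9.
Step 5. [r7c9∈{2}] nothing but 2 survives at r7c9. So r7c9=2.
Step 6. [r1c9∈{7}] nothing but 7 survives at r1c9 ⇒ r1c9=7.
Step 7. [r6c2∈{5,7,9}] in col 2, 5 fits only at r6c2, so r6c2=5.
Step 8. [r6c8∈{7,9}] r6c8 is the only open cell in row 6 admitting 9 ⇒ r6c8=9.
Step 9. [r6c3∈{7}] r6c3 has the single candidate 7, so r6c3=7.
Step 10. [r3c3∈{3}] r3c3 is down to just 3 ⇒ r3c3=3.
Step 11. [r4c3∈{2}] nothing but 2 survives at r4c3, so r4c3=2.
Step 12. [r4c8∈{6}] r4c8 is down to just 6 ⇒ r4c8=6.
Step 13. [r1c4∈{1}] r1c4 has the single candidate 1. So r1c4=1.
Step 14. [r4c1∈{4}] r4c1's peers cover all but 4 ⇒ r4c1=4.
Step 15. [r9c9∈{6}] r9c9 is down to just 6. So r9c9=6.
Step 16. [r2c4∈{7}] nothing but 7 survives at r2c4. So r2c4=7.
Step 17. [r9c5∈{2}] r9c5's peers cover all but 2. So r9c5=2.
Step 18. [r3c2∈{7}] r3c2 has the single candidate 7. So r3c2=7.
Step 19. [r3c6∈{6}] r3c6's peers cover all but 6. So r3c6=6.
Step 20. [r5c3∈{8}] only 8 remains possible at r5c3. So r5c3=8.
Step 21. [r9c8∈{4}] nothing but 4 survives at r9c8, so r9c8=4.
Step 22. [r8c6∈{4}] nothing but 4 survives at r8c6. So r8c6=4.
Step 23. [r2c8∈{2}] nothing but 2 survives at r2c8 ⇒ r2c8=2.
Step 24. [r3c8∈{8}] r3c8 has the single candidate 8 ⇒ r3c8=8.
Step 25. [r5c2∈{9}] r5c2 is down to just 9. So r5c2=9.
Step 26. [r3c9∈{9}] r3c9 is down to just 9 ⇒ r3c9=9.
Step 27. [r1c7∈{3}] nothing but 3 survives at r1c7 ⇒ r1c7=3.
Step 28. [r8c7∈{9}] only 9 remains possible at r8c7, so r8c7=9.
Step 29. [r9c3∈{1}] nothing but 1 survives at r9c3. So r9c3=1.
Step 30. [r5c8∈{7}] r5c8's peers cover all but 7, so r5c8=7.
Step 31. [r8c3∈{5}] only 5 remains possible at r8c3. So r8c3=5.
Step 32. [r1c1∈{2}] r1c1's peers cover all but 2 ⇒ r1c1=2.
Step 33. [r4c6∈{9}] nothing but 9 survives at r4c6. So r4c6=9.
Step 34. [r9c2∈{3}] only 3 remains possible at r9c2 ⇒ r9c2=3.
Step 35. [r7c4∈{3}] only 3 remains possible at r7c4 ⇒ r7c4=3.

Answer: 2 4 6 1 9 8 3 5 7 / 1 8 9 7 5 3 6 2 4 / 5 7 3 2 4 6 1 8 9 / 4 1 2 5 7 9 8 6 3 / 6 9 8 4 3 1 2 7 5 / 3 5 7 8 6 2 4 9 1 / 9 6 4 3 8 7 5 1 2 / 7 2 5 6 1 4 9 3 8 / 8 3 1 9 2 5 7 4 6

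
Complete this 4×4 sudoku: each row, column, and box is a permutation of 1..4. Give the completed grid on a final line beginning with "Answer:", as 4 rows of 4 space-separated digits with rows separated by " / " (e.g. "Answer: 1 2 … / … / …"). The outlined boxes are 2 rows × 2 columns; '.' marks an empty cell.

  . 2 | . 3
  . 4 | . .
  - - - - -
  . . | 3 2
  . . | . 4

Step 1. [r4c3∈{1}] r4c3's peers cover all but 1. So r4c3=1.
Step 2. [r1c1∈{1}] r1c1 has the single candidate 1. So r1c1=1.
Step 3. [r2c1∈{3}] r2c1's peers cover all but 3 ⇒ r2c1=3.
Step 4. [r3c1∈{4}] r3c1's peers cover all but 4, so r3c1=4.
Step 5. [r4c2∈{3}] r4c2 is down to just 3, so r4c2=3.
Step 6. [r4c1∈{2}] nothing but 2 survives at r4c1. So r4c1=2.
Step 7. [r1c3∈{4}] r1c3's peers cover all but 4 ⇒ r1c3=4.
Step 8. [r2c4∈{1}] r2c4 has the single candidate 1, so r2c4=1.
Step 9. [r3c2∈{1}] r3c2's peers cover all but 1. So r3c2=1.
Step 10. [r2c3∈{2}] only 2 remains possible at r2c3, so r2c3=2.

Answer: 1 2 4 3 / 3 4 2 1 / 4 1 3 2 / 2 3 1 4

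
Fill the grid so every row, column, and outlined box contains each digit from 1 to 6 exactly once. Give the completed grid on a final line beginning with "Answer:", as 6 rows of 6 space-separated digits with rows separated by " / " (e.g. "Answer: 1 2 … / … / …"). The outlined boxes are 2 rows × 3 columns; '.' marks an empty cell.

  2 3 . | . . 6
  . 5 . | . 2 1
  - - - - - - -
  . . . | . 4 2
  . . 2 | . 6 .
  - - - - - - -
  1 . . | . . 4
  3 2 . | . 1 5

Step 1. [r5c2∈{6}] r5c2's peers cover all but 6 ⇒ r5c2=6.
Step 2. [r2c4∈{3,4}] in row 2, 3 fits only at r2c4. So r2c4=3.
Step 3. [r3c2∈{1}] r3c2's peers cover all but 1, so r3c2=1.
Step 4. [r3c4∈{5}] r3c4 is down to just 5 ⇒ r3c4=5.
Step 5. [r6c3∈{4}] r6c3 has the single candidate 4. So r6c3=4.
Step 6. [r2c3∈{6}] r2c3 is down to just 6, so r2c3=6.
Step 7. [r2c1∈{4}] r2c1 has the single candidate 4 ⇒ r2c1=4.
Step 8. [r4c1∈{5}] only 5 remains possible at r4c1. So r4c1=5.
Step 9. [r5c5∈{3}] r5c5's peers cover all but 3. So r5c5=3.
Step 10. [r3c1∈{6}] r3c1 is down to just 6. So r3c1=6.
Step 11. [r5c3∈{5}] r5c3's peers cover all but 5, so r5c3=5.
Step 12. [r5c4∈{2}] only 2 remains possible at r5c4, so r5c4=2.
Step 13. [r1c5∈{5}] r1c5 is down to just 5. So r1c5=5.
Step 14. [r1c4∈{4}] r1c4 has the single candidate 4. So r1c4=4.
Step 15. [r6c4∈{6}] r6c4 has the single candidate 6, so r6c4=6.
Step 16. [r4c6∈{3}] nothing but 3 survives at r4c6, so r4c6=3.
Step 17. [r4c4∈{1}] r4c4's peers cover all but 1, so r4c4=1.
Step 18. [r3c3∈{3}] nothing but 3 survives at r3c3 ⇒ r3c3=3.
Step 19. [r1c3∈{1}] r1c3 has the single candidate 1. So r1c3=1.
Step 20. [r4c2∈{4}] only 4 remains possible at r4c2. So r4c2=4.

Answer: 2 3 1 4 5 6 / 4 5 6 3 2 1 / 6 1 3 5 4 2 / 5 4 2 1 6 3 / 1 6 5 2 3 4 / 3 2 4 6 1 5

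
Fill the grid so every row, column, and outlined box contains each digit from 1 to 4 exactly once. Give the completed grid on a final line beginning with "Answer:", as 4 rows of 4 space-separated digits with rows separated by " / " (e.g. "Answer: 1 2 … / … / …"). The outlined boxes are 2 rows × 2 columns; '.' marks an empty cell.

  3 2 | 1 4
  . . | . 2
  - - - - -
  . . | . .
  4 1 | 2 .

Step 1. [r4c4∈{3}] r4c4 is down to just 3 ⇒ r4c4=3.
Step 2. [r3c1∈{2}] nothing but 2 survives at r3c1, so r3c1=2.
Step 3. [r3c3∈{4}] r3c3 has the single candidate 4 ⇒ r3c3=4.
Step 4. [r3c4∈{1}] only 1 remains possible at r3c4, so r3c4=1.
Step 5. [r2c1∈{1}] r2c1's peers cover all but 1, so r2c1=1.
Step 6. [r2c2∈{4}] nothing but 4 survives at r2c2 ⇒ r2c2=4.
Step 7. [r3c2∈{3}] r3c2 has the single candidate 3, so r3c2=3.
Step 8. [r2c3∈{3}] r2c3 is down to just 3 ⇒ r2c3=3.

Answer: 3 2 1 4 / 1 4 3 2 / 2 3 4 1 / 4 1 2 3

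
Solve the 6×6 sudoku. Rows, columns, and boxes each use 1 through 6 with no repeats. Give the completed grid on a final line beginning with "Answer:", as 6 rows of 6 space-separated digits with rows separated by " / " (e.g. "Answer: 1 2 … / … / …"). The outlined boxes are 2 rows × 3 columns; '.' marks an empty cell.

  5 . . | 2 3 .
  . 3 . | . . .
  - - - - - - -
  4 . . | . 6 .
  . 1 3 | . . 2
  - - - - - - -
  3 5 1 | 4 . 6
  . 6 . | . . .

Step 1. [r1c6∈{1,4}] row 1 places 1 nowhere but r1c6. So r1c6=1.
Step 2. [r4c4∈{5}] r4c4's peers cover all but 5. So r4c4=5.
Step 3. [r1c3∈{4,6}] r1c3 is the only open cell in row 1 admitting 6. So r1c3=6.
Step 4. [r6c1∈{2}] r6c1's peers cover all but 2. So r6c1=2.
Step 5. [r2c6∈{4,5}] col 6 places 4 nowhere but r2c6, so r2c6=4.
Step 6. [r6c6∈{3,5}] across col 6, 5 lands solely at r6c6, so r6c6=5.
Step 7. [r3c4∈{1,3}] row 3 places 1 nowhere but r3c4 ⇒ r3c4=1.
Step 8. [r3c2∈{2}] r3c2 has the single candidate 2 ⇒ r3c2=2.
Step 9. [r3c6∈{3}] r3c6 has the single candidate 3 ⇒ r3c6=3.
Step 10. [r6c3∈{4}] r6c3 has the single candidate 4. So r6c3=4.
Step 11. [r2c1∈{1}] r2c1 is down to just 1, so r2c1=1.
Step 12. [r2c3∈{2}] only 2 remains possible at r2c3, so r2c3=2.
Step 13. [r3c3∈{5}] r3c3 is down to just 5 ⇒ r3c3=5.
Step 14. [r5c5∈{2}] only 2 remains possible at r5c5, so r5c5=2.
Step 15. [r6c5∈{1}] nothing but 1 survives at r6c5, so r6c5=1.
Step 16. [r2c5∈{5}] r2c5 has the single candidate 5 ⇒ r2c5=5.
Step 17. [r4c1∈{6}] r4c1 is down to just 6, so r4c1=6.
Step 18. [r4c5∈{4}] r4c5 is down to just 4, so r4c5=4.
Step 19. [r1c2∈{4}] r1c2 has the single candidate 4 ⇒ r1c2=4.
Step 20. [r6c4∈{3}] only 3 remains possible at r6c4. So r6c4=3.
Step 21. [r2c4∈{6}] r2c4's peers cover all but 6. So r2c4=6.

Answer: 5 4 6 2 3 1 / 1 3 2 6 5 4 / 4 2 5 1 6 3 / 6 1 3 5 4 2 / 3 5 1 4 2 6 / 2 6 4 3 1 5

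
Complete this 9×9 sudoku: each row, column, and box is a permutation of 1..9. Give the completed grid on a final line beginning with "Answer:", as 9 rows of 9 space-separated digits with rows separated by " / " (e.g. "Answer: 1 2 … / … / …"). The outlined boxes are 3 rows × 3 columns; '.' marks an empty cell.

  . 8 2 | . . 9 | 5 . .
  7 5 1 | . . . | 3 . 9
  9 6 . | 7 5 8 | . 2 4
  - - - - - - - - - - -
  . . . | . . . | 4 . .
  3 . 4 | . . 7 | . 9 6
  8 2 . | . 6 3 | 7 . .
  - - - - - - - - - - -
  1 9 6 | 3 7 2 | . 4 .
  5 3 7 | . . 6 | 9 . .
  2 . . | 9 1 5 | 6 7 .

Step 1. [r1c4∈{1,4,6}] 1 has one home in box 2: r1c4. So r1c4=1.
Step 2. [r7c7∈{8}] r7c7's peers cover all but 8. So r7c7=8.
Step 3. [r4c9∈{1,2,3,5,8}] col 9 places 8 nowhere but r4c9. So r4c9=8.
Step 4. [r5c4∈{2,5,8}] r5c4 is the only open cell in row 5 admitting 5. So r5c4=5.
Step 5. [r4c4∈{2}] r4c4's peers cover all but 2, so r4c4=2.
Step 6. [r8c8∈{1}] only 1 remains possible at r8c8 ⇒ r8c8=1.
Step 7. [r2c6∈{4}] only 4 remains possible at r2c6. So r2c6=4.
Step 8. [r6c8∈{5}] r6c8's peers cover all but 5 ⇒ r6c8=5.
Step 9. [r8c4∈{4,8}] 8 has one home in col 4: r8c4, so r8c4=8.
Step 10. [r5c2∈{1}] r5c2 is down to just 1 ⇒ r5c2=1.
Step 11. [r2c4∈{6}] r2c4 has the single candidate 6. So r2c4=6.
Step 12. [r6c3∈{9}] r6c3 has the single candidate 9. So r6c3=9.
Step 13. [r1c8∈{6}] r1c8's peers cover all but 6 ⇒ r1c8=6.
Step 14. [r1c9∈{7}] r1c9 is down to just 7, so r1c9=7.
Step 15. [r5c5∈{8}] r5c5 is down to just 8, so r5c5=8.
Step 16. [r5c7∈{2}] r5c7 is down to just 2, so r5c7=2.
Step 17. [r8c5∈{4}] r8c5's peers cover all but 4, so r8c5=4.
Step 18. [r4c1∈{6}] r4c1 is down to just 6, so r4c1=6.
Step 19. [r9c9∈{3}] r9c9 is down to just 3. So r9c9=3.
Step 20. [r3c7∈{1}] r3c7 has the single candidate 1. So r3c7=1.
Step 21. [r4c8∈{3}] nothing but 3 survives at r4c8, so r4c8=3.
Step 22. [r3c3∈{3}] r3c3's peers cover all but 3. So r3c3=3.
Step 23. [r1c5∈{3}] only 3 remains possible at r1c5. So r1c5=3.
Step 24. [r7c9∈{5}] nothing but 5 survives at r7c9. So r7c9=5.
Step 25. [r2c5∈{2}] only 2 remains possible at r2c5 ⇒ r2c5=2.
Step 26. [r6c9∈{1}] only 1 remains possible at r6c9 ⇒ r6c9=1.
Step 27. [r8c9∈{2}] only 2 remains possible at r8c9 ⇒ r8c9=2.
Step 28. [r4c2∈{7}] only 7 remains possible at r4c2. So r4c2=7.
Step 29. [r9c2∈{4}] r9c2's peers cover all but 4. So r9c2=4.
Step 30. [r1c1∈{4}] r1c1 is down to just 4, so r1c1=4.
Step 31. [r4c3∈{5}] r4c3 is down to just 5. So r4c3=5.
Step 32. [r4c6∈{1}] r4c6 is down to just 1 ⇒ r4c6=1.
Step 33. [r9c3∈{8}] r9c3's peers cover all but 8 ⇒ r9c3=8.
Step 34. [r2c8∈{8}] only 8 remains possible at r2c8, so r2c8=8.
Step 35. [r6c4∈{4}] r6c4 is down to just 4, so r6c4=4.
Step 36. [r4c5∈{9}] nothing but 9 survives at r4c5. So r4c5=9.

Answer: 4 8 2 1 3 9 5 6 7 / 7 5 1 6 2 4 3 8 9 / 9 6 3 7 5 8 1 2 4 / 6 7 5 2 9 1 4 3 8 / 3 1 4 5 8 7 2 9 6 / 8 2 9 4 6 3 7 5 1 / 1 9 6 3 7 2 8 4 5 / 5 3 7 8 4 6 9 1 2 / 2 4 8 9 1 5 6 7 3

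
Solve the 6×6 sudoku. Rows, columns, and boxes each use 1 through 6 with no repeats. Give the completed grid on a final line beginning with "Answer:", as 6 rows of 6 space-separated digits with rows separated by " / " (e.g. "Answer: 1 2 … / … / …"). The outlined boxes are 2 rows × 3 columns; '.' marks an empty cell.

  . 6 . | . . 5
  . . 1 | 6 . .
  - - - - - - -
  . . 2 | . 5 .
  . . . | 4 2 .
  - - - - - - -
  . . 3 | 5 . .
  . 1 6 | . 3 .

Step 1. [r2c5∈{4}] only 4 remains possible at r2c5. So r2c5=4.
Step 2. [r6c4∈{2}] nothing but 2 survives at r6c4. So r6c4=2.
Step 3. [r1c1∈{2,3,4}] across row 1, 2 lands solely at r1c1. So r1c1=2.
Step 4. [r5c1∈{4}] r5c1 is down to just 4. So r5c1=4.
Step 5. [r1c4∈{1,3}] 3 has one home in row 1: r1c4, so r1c4=3.
Step 6. [r3c4∈{1}] r3c4's peers cover all but 1. So r3c4=1.
Step 7. [r4c1∈{1,3,5,6}] 1 has one home in row 4: r4c1 ⇒ r4c1=1.
Step 8. [r4c6∈{3,6}] r4c6 is the only open cell in row 4 admitting 6, so r4c6=6.
Step 9. [r4c2∈{3,5}] 3 has one home in row 4: r4c2. So r4c2=3.
Step 10. [r5c6∈{1}] r5c6 is down to just 1. So r5c6=1.
Step 11. [r6c1∈{5}] r6c1 is down to just 5 ⇒ r6c1=5.
Step 12. [r2c2∈{5}] r2c2 is down to just 5 ⇒ r2c2=5.
Step 13. [r1c5∈{1}] r1c5 has the single candidate 1. So r1c5=1.
Step 14. [r5c2∈{2}] only 2 remains possible at r5c2 ⇒ r5c2=2.
Step 15. [r3c6∈{3}] r3c6's peers cover all but 3. So r3c6=3.
Step 16. [r6c6∈{4}] nothing but 4 survives at r6c6 ⇒ r6c6=4.
Step 17. [r5c5∈{6}] only 6 remains possible at r5c5 ⇒ r5c5=6.
Step 18. [r1c3∈{4}] r1c3's peers cover all but 4, so r1c3=4.
Step 19. [r3c1∈{6}] only 6 remains possible at r3c1, so r3c1=6.
Step 20. [r3c2∈{4}] r3c2 is down to just 4. So r3c2=4.
Step 21. [r2c6∈{2}] r2c6 is down to just 2, so r2c6=2.
Step 22. [r4c3∈{5}] only 5 remains possible at r4c3 ⇒ r4c3=5.
Step 23. [r2c1∈{3}] r2c1's peers cover all but 3, so r2c1=3.

Answer: 2 6 4 3 1 5 / 3 5 1 6 4 2 / 6 4 2 1 5 3 / 1 3 5 4 2 6 / 4 2 3 5 6 1 / 5 1 6 2 3 4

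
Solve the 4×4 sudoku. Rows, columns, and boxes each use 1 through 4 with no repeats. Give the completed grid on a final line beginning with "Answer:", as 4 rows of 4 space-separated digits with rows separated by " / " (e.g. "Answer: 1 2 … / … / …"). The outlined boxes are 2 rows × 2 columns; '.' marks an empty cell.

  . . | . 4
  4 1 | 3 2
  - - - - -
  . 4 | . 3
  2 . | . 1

Step 1. [r1c1∈{3}] only 3 remains possible at r1c1. So r1c1=3.
Step 2. [r1c3∈{1}] r1c3 is down to just 1 ⇒ r1c3=1.
Step 3. [r4c2∈{3}] r4c2 is down to just 3, so r4c2=3.
Step 4. [r3c1∈{1}] r3c1 is down to just 1, so r3c1=1.
Step 5. [r3c3∈{2}] only 2 remains possible at r3c3, so r3c3=2.
Step 6. [r4c3∈{4}] r4c3 is down to just 4, so r4c3=4.
Step 7. [r1c2∈{2}] nothing but 2 survives at r1c2, so r1c2=2.

Answer: 3 2 1 4 / 4 1 3 2 / 1 4 2 3 / 2 3 4 1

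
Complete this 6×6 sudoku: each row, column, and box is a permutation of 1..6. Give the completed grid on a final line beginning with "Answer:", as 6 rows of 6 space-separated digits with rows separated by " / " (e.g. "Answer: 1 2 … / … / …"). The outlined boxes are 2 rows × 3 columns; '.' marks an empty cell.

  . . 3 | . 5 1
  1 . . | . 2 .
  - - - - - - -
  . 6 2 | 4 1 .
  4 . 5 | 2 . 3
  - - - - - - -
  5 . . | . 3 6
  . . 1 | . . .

Step 1. [r1c2∈{2,4}] row 1 places 4 nowhere but r1c2. So r1c2=4.
Step 2. [r6c6∈{2,4,5}] col 6 places 2 nowhere but r6c6, so r6c6=2.
Step 3. [r1c4∈{6}] r1c4 is down to just 6. So r1c4=6.
Step 4. [r6c2∈{3}] nothing but 3 survives at r6c2 ⇒ r6c2=3.
Step 5. [r5c3∈{4}] nothing but 4 survives at r5c3 ⇒ r5c3=4.
Step 6. [r2c4∈{3}] r2c4 has the single candidate 3. So r2c4=3.
Step 7. [r6c1∈{6}] r6c1 has the single candidate 6 ⇒ r6c1=6.
Step 8. [r2c3∈{6}] r2c3's peers cover all but 6. So r2c3=6.
Step 9. [r5c4∈{1}] nothing but 1 survives at r5c4 ⇒ r5c4=1.
Step 10. [r2c2∈{5}] only 5 remains possible at r2c2, so r2c2=5.
Step 11. [r2c6∈{4}] r2c6 has the single candidate 4 ⇒ r2c6=4.
Step 12. [r3c6∈{5}] nothing but 5 survives at r3c6 ⇒ r3c6=5.
Step 13. [r6c5∈{4}] r6c5's peers cover all but 4. So r6c5=4.
Step 14. [r4c5∈{6}] only 6 remains possible at r4c5. So r4c5=6.
Step 15. [r5c2∈{2}] r5c2 is down to just 2 ⇒ r5c2=2.
Step 16. [r1c1∈{2}] r1c1 has the single candidate 2. So r1c1=2.
Step 17. [r4c2∈{1}] r4c2 has the single candidate 1, so r4c2=1.
Step 18. [r6c4∈{5}] r6c4's peers cover all but 5 ⇒ r6c4=5.
Step 19. [r3c1∈{3}] r3c1 has the single candidate 3, so r3c1=3.

Answer: 2 4 3 6 5 1 / 1 5 6 3 2 4 / 3 6 2 4 1 5 / 4 1 5 2 6 3 / 5 2 4 1 3 6 / 6 3 1 5 4 2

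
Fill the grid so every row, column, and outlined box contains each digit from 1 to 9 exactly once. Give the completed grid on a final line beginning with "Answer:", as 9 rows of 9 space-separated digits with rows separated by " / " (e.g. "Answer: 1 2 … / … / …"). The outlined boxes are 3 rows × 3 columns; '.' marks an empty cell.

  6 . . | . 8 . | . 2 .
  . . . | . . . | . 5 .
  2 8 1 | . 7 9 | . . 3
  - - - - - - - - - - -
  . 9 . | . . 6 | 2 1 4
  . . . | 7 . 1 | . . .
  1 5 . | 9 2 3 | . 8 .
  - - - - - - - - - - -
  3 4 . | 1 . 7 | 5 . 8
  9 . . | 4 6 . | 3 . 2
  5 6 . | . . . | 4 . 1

Step 1. [r6c3∈{4,6,7}] in row 6, 4 fits only at r6c3. So r6c3=4.
Step 2. [r4c3∈{3,7,8}] in row 4, 3 fits only at r4c3, so r4c3=3.
Step 3. [r3c7∈{6}] r3c7 is down to just 6, so r3c7=6.
Step 4. [r5c3∈{2,6,8}] r5c3 is the only open cell in col 3 admitting 6. So r5c3=6.
Step 5. [r1c3∈{5,7,9}] across col 3, 5 lands solely at r1c3 ⇒ r1c3=5.
Step 6. [r1c4∈{3}] nothing but 3 survives at r1c4, so r1c4=3.
Step 7. [r1c2∈{7}] r1c2 is down to just 7. So r1c2=7.
Step 8. [r1c9∈{9}] r1c9 is down to just 9, so r1c9=9.
Step 9. [r4c4∈{5,8}] r4c4 is the only open cell in box 5 admitting 8. So r4c4=8.
Step 10. [r9c4∈{2}] r9c4 is down to just 2. So r9c4=2.
Step 11. [r5c5∈{4,5}] across row 5, 4 lands solely at r5c5, so r5c5=4.
Step 12. [r7c5∈{9}] nothing but 9 survives at r7c5. So r7c5=9.
Step 13. [r2c9∈{7}] nothing but 7 survives at r2c9. So r2c9=7.
Step 14. [r9c6∈{8}] nothing but 8 survives at r9c6. So r9c6=8.
Step 15. [r9c8∈{7,9}] in row 9, 9 fits only at r9c8. So r9c8=9.
Step 16. [r2c1∈{4}] nothing but 4 survives at r2c1. So r2c1=4.
Step 17. [r2c5∈{1}] nothing but 1 survives at r2c5 ⇒ r2c5=1.
Step 18. [r8c8∈{7}] r8c8 is down to just 7, so r8c8=7.
Step 19. [r5c1∈{8}] only 8 remains possible at r5c1. So r5c1=8.
Step 20. [r4c1∈{7}] nothing but 7 survives at r4c1, so r4c1=7.
Step 21. [r7c3∈{2}] r7c3 is down to just 2 ⇒ r7c3=2.
Step 22. [r2c3∈{9}] nothing but 9 survives at r2c3. So r2c3=9.
Step 23. [r5c8∈{3}] only 3 remains possible at r5c8. So r5c8=3.
Step 24. [r8c3∈{8}] nothing but 8 survives at r8c3 ⇒ r8c3=8.
Step 25. [r6c7∈{7}] only 7 remains possible at r6c7 ⇒ r6c7=7.
Step 26. [r6c9∈{6}] r6c9's peers cover all but 6 ⇒ r6c9=6.
Step 27. [r9c3∈{7}] r9c3's peers cover all but 7 ⇒ r9c3=7.
Step 28. [r2c7∈{8}] only 8 remains possible at r2c7, so r2c7=8.
Step 29. [r4c5∈{5}] r4c5 has the single candidate 5, so r4c5=5.
Step 30. [r2c2∈{3}] r2c2 is down to just 3, so r2c2=3.
Step 31. [r8c2∈{1}] r8c2 is down to just 1, so r8c2=1.
Step 32. [r2c6∈{2}] r2c6's peers cover all but 2 ⇒ r2c6=2.
Step 33. [r3c4∈{5}] r3c4 has the single candidate 5, so r3c4=5.
Step 34. [r2c4∈{6}] nothing but 6 survives at r2c4, so r2c4=6.
Step 35. [r9c5∈{3}] nothing but 3 survives at r9c5. So r9c5=3.
Step 36. [r5c2∈{2}] r5c2's peers cover all but 2. So r5c2=2.
Step 37. [r1c7∈{1}] r1c7 is down to just 1, so r1c7=1.
Step 38. [r3c8∈{4}] r3c8's peers cover all but 4 ⇒ r3c8=4.
Step 39. [r5c9∈{5}] r5c9's peers cover all but 5, so r5c9=5.
Step 40. [r8c6∈{5}] r8c6's peers cover all but 5. So r8c6=5.
Step 41. [r1c6∈{4}] r1c6 is down to just 4 ⇒ r1c6=4.
Step 42. [r7c8∈{6}] nothing but 6 survives at r7c8 ⇒ r7c8=6.
Step 43. [r5c7∈{9}] r5c7's peers cover all but 9 ⇒ r5c7=9.

Answer: 6 7 5 3 8 4 1 2 9 / 4 3 9 6 1 2 8 5 7 / 2 8 1 5 7 9 6 4 3 / 7 9 3 8 5 6 2 1 4 / 8 2 6 7 4 1 9 3 5 / 1 5 4 9 2 3 7 8 6 / 3 4 2 1 9 7 5 6 8 / 9 1 8 4 6 5 3 7 2 / 5 6 7 2 3 8 4 9 1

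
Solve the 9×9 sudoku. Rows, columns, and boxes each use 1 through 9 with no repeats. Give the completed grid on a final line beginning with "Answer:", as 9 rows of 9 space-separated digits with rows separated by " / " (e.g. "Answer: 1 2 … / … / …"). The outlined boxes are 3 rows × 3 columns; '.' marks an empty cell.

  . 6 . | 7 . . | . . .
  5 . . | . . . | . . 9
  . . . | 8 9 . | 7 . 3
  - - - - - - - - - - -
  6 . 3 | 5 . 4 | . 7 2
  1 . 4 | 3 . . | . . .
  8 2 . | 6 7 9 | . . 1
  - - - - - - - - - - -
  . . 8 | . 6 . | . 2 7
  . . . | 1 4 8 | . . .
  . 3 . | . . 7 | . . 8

Step 1. [r1c9∈{4,5}] r1c9 is the only open cell in col 9 admitting 4 ⇒ r1c9=4.
Step 2. [r2c2∈{1,4,7,8}] r2c2 is the only open cell in col 2 admitting 8, so r2c2=8.
Step 3. [r6c3∈{5}] only 5 remains possible at r6c3. So r6c3=5.
Step 4. [r5c6∈{2}] r5c6 has the single candidate 2 ⇒ r5c6=2.
Step 5. [r8c1∈{2,7,9}] r8c1 is the only open cell in col 1 admitting 7, so r8c1=7.
Step 6. [r8c3∈{2,6,9}] 2 has one home in row 8: r8c3, so r8c3=2.
Step 7. [r3c3∈{1}] r3c3's peers cover all but 1. So r3c3=1.
Step 8. [r1c1∈{2,3,9}] r1c1 is the only open cell in col 1 admitting 3. So r1c1=3.
Step 9. [r4c2∈{9}] nothing but 9 survives at r4c2, so r4c2=9.
Step 10. [r4c7∈{8}] only 8 remains possible at r4c7 ⇒ r4c7=8.
Step 11. [r8c2∈{5}] r8c2 has the single candidate 5. So r8c2=5.
Step 12. [r8c9∈{6}] only 6 remains possible at r8c9, so r8c9=6.
Step 13. [r2c5∈{1,2,3}] r2c5 is the only open cell in col 5 admitting 3, so r2c5=3.
Step 14. [r7c4∈{9}] only 9 remains possible at r7c4. So r7c4=9.
Step 15. [r7c1∈{4}] r7c1 is down to just 4. So r7c1=4.
Step 16. [r9c1∈{9}] only 9 remains possible at r9c1 ⇒ r9c1=9.
Step 17. [r5c9∈{5}] only 5 remains possible at r5c9 ⇒ r5c9=5.
Step 18. [r1c8∈{1,5,8}] 8 has one home in row 1: r1c8. So r1c8=8.
Step 19. [r9c4∈{2}] r9c4 has the single candidate 2, so r9c4=2.
Step 20. [r9c5∈{5}] only 5 remains possible at r9c5 ⇒ r9c5=5.
Step 21. [r2c7∈{1,2,6}] in row 2, 2 fits only at r2c7 ⇒ r2c7=2.
Step 22. [r3c8∈{5,6}] across col 8, 5 lands solely at r3c8 ⇒ r3c8=5.
Step 23. [r1c7∈{1}] only 1 remains possible at r1c7. So r1c7=1.
Step 24. [r9c7∈{4}] r9c7 is down to just 4. So r9c7=4.
Step 25. [r6c7∈{3}] r6c7's peers cover all but 3 ⇒ r6c7=3.
Step 26. [r5c7∈{6,9}] across col 7, 6 lands solely at r5c7 ⇒ r5c7=6.
Step 27. [r2c8∈{6}] only 6 remains possible at r2c8. So r2c8=6.
Step 28. [r5c8∈{9}] only 9 remains possible at r5c8, so r5c8=9.
Step 29. [r9c3∈{6}] r9c3 is down to just 6, so r9c3=6.
Step 30. [r2c3∈{7}] r2c3 is down to just 7 ⇒ r2c3=7.
Step 31. [r1c6∈{5}] r1c6's peers cover all but 5 ⇒ r1c6=5.
Step 32. [r7c2∈{1}] r7c2 is down to just 1. So r7c2=1.
Step 33. [r6c8∈{4}] nothing but 4 survives at r6c8 ⇒ r6c8=4.
Step 34. [r9c8∈{1}] r9c8's peers cover all but 1 ⇒ r9c8=1.
Step 35. [r1c5∈{2}] r1c5 is down to just 2, so r1c5=2.
Step 36. [r8c7∈{9}] only 9 remains possible at r8c7. So r8c7=9.
Step 37. [r1c3∈{9}] r1c3's peers cover all but 9 ⇒ r1c3=9.
Step 38. [r4c5∈{1}] r4c5's peers cover all but 1, so r4c5=1.
Step 39. [r2c6∈{1}] r2c6 has the single candidate 1. So r2c6=1.
Step 40. [r5c5∈{8}] r5c5's peers cover all but 8 ⇒ r5c5=8.
Step 41. [r5c2∈{7}] nothing but 7 survives at r5c2 ⇒ r5c2=7.
Step 42. [r3c6∈{6}] r3c6 is down to just 6 ⇒ r3c6=6.
Step 43. [r7c6∈{3}] r7c6's peers cover all but 3, so r7c6=3.
Step 44. [r3c2∈{4}] r3c2 has the single candidate 4 ⇒ r3c2=4.
Step 45. [r2c4∈{4}] r2c4's peers cover all but 4 ⇒ r2c4=4.
Step 46. [r8c8∈{3}] only 3 remains possible at r8c8 ⇒ r8c8=3.
Step 47. [r7c7∈{5}] only 5 remains possible at r7c7, so r7c7=5.
Step 48. [r3c1∈{2}] r3c1's peers cover all but 2, so r3c1=2.

Answer: 3 6 9 7 2 5 1 8 4 / 5 8 7 4 3 1 2 6 9 / 2 4 1 8 9 6 7 5 3 / 6 9 3 5 1 4 8 7 2 / 1 7 4 3 8 2 6 9 5 / 8 2 5 6 7 9 3 4 1 / 4 1 8 9 6 3 5 2 7 / 7 5 2 1 4 8 9 3 6 / 9 3 6 2 5 7 4 1 8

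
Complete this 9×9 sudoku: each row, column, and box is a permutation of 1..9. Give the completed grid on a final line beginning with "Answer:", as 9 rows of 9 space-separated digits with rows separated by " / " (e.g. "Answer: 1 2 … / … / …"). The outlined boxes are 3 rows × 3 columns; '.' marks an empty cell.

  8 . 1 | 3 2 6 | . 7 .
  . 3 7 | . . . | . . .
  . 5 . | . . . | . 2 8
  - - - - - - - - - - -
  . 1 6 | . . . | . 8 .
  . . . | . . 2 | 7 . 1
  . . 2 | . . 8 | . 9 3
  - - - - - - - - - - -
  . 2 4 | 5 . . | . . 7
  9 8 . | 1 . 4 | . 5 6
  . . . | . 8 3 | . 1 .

Step 1. [r7c6∈{9}] r7c6 has the single candidate 9 ⇒ r7c6=9.
Step 2. [r3c7∈{1,3,4,6,9}] row 3 places 3 nowhere but r3c7 ⇒ r3c7=3.
Step 3. [r6c5∈{1,4,5,6,7}] row 6 places 1 nowhere but r6c5. So r6c5=1.
Step 4. [r2c7∈{1,4,5,6,9}] 1 has one home in col 7: r2c7, so r2c7=1.
Step 5. [r6c7∈{4,5,6}] col 7 places 6 nowhere but r6c7 ⇒ r6c7=6.
Step 6. [r5c8∈{4}] nothing but 4 survives at r5c8, so r5c8=4.
Step 7. [r6c1∈{4,5,7}] 5 has one home in row 6: r6c1 ⇒ r6c1=5.
Step 8. [r5c5∈{3,5,6,9}] r5c5 is the only open cell in row 5 admitting 5, so r5c5=5.
Step 9. [r4c6∈{7}] r4c6 has the single candidate 7, so r4c6=7.
Step 10. [r6c4∈{4}] r6c4 is down to just 4. So r6c4=4.
Step 11. [r1c2∈{4,9}] r1c2 is the only open cell in col 2 admitting 4, so r1c2=4.
Step 12. [r9c2∈{6,7}] r9c2 is the only open cell in col 2 admitting 6 ⇒ r9c2=6.
Step 13. [r2c9∈{4,5,9}] r2c9 is the only open cell in box 3 admitting 4, so r2c9=4.
Step 14. [r4c4∈{9}] r4c4 has the single candidate 9 ⇒ r4c4=9.
Step 15. [r9c4∈{2,7}] 2 has one home in col 4: r9c4 ⇒ r9c4=2.
Step 16. [r5c1∈{3}] r5c1 has the single candidate 3. So r5c1=3.
Step 17. [r4c9∈{2,5}] across col 9, 2 lands solely at r4c9 ⇒ r4c9=2.
Step 18. [r1c9∈{5,9}] across col 9, 5 lands solely at r1c9 ⇒ r1c9=5.
Step 19. [r3c5∈{4,7,9}] 4 has one home in row 3: r3c5 ⇒ r3c5=4.
Step 20. [r9c9∈{9}] only 9 remains possible at r9c9 ⇒ r9c9=9.
Step 21. [r5c2∈{9}] r5c2's peers cover all but 9 ⇒ r5c2=9.
Step 22. [r2c1∈{2,6}] across row 2, 2 lands solely at r2c1 ⇒ r2c1=2.
Step 23. [r7c5∈{6}] nothing but 6 survives at r7c5 ⇒ r7c5=6.
Step 24. [r7c8∈{3}] only 3 remains possible at r7c8, so r7c8=3.
Step 25. [r9c1∈{7}] only 7 remains possible at r9c1. So r9c1=7.
Step 26. [r4c5∈{3}] only 3 remains possible at r4c5 ⇒ r4c5=3.
Step 27. [r2c6∈{5}] r2c6's peers cover all but 5 ⇒ r2c6=5.
Step 28. [r2c8∈{6}] r2c8 is down to just 6 ⇒ r2c8=6.
Step 29. [r2c4∈{8}] r2c4 is down to just 8, so r2c4=8.
Step 30. [r7c1∈{1}] r7c1 has the single candidate 1, so r7c1=1.
Step 31. [r4c7∈{5}] nothing but 5 survives at r4c7. So r4c7=5.
Step 32. [r8c3∈{3}] nothing but 3 survives at r8c3, so r8c3=3.
Step 33. [r6c2∈{7}] only 7 remains possible at r6c2, so r6c2=7.
Step 34. [r5c4∈{6}] nothing but 6 survives at r5c4. So r5c4=6.
Step 35. [r8c7∈{2}] r8c7's peers cover all but 2, so r8c7=2.
Step 36. [r1c7∈{9}] nothing but 9 survives at r1c7 ⇒ r1c7=9.
Step 37. [r3c4∈{7}] r3c4 is down to just 7 ⇒ r3c4=7.
Step 38. [r3c3∈{9}] r3c3 is down to just 9 ⇒ r3c3=9.
Step 39. [r7c7∈{8}] r7c7 has the single candidate 8, so r7c7=8.
Step 40. [r4c1∈{4}] nothing but 4 survives at r4c1 ⇒ r4c1=4.
Step 41. [r3c6∈{1}] nothing but 1 survives at r3c6. So r3c6=1.
Step 42. [r2c5∈{9}] nothing but 9 survives at r2c5. So r2c5=9.
Step 43. [r8c5∈{7}] r8c5 is down to just 7. So r8c5=7.
Step 44. [r9c3∈{5}] only 5 remains possible at r9c3 ⇒ r9c3=5.
Step 45. [r3c1∈{6}] r3c1 is down to just 6, so r3c1=6.
Step 46. [r5c3∈{8}] r5c3 is down to just 8 ⇒ r5c3=8.
Step 47. [r9c7∈{4}] r9c7 is down to just 4. So r9c7=4.

Answer: 8 4 1 3 2 6 9 7 5 / 2 3 7 8 9 5 1 6 4 / 6 5 9 7 4 1 3 2 8 / 4 1 6 9 3 7 5 8 2 / 3 9 8 6 5 2 7 4 1 / 5 7 2 4 1 8 6 9 3 / 1 2 4 5 6 9 8 3 7 / 9 8 3 1 7 4 2 5 6 / 7 6 5 2 8 3 4 1 9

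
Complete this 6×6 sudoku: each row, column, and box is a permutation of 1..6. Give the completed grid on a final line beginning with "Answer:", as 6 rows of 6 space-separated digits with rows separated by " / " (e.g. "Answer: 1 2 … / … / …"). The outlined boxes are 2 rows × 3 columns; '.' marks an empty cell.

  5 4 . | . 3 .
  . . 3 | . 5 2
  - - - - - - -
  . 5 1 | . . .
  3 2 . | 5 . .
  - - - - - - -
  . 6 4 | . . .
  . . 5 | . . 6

Step 1. [r3c1∈{4,6}] 4 has one home in col 1: r3c1. So r3c1=4.
Step 2. [r1c6∈{1}] r1c6 is down to just 1. So r1c6=1.
Step 3. [r4c5∈{1,4,6}] row 4 places 1 nowhere but r4c5. So r4c5=1.
Step 4. [r5c5∈{2}] r5c5's peers cover all but 2 ⇒ r5c5=2.
Step 5. [r5c1∈{1}] nothing but 1 survives at r5c1 ⇒ r5c1=1.
Step 6. [r5c4∈{3}] r5c4 has the single candidate 3, so r5c4=3.
Step 7. [r1c4∈{6}] nothing but 6 survives at r1c4, so r1c4=6.
Step 8. [r2c4∈{4}] nothing but 4 survives at r2c4 ⇒ r2c4=4.
Step 9. [r3c5∈{6}] r3c5 has the single candidate 6. So r3c5=6.
Step 10. [r1c3∈{2}] r1c3 is down to just 2, so r1c3=2.
Step 11. [r6c2∈{3}] nothing but 3 survives at r6c2, so r6c2=3.
Step 12. [r6c4∈{1}] nothing but 1 survives at r6c4 ⇒ r6c4=1.
Step 13. [r2c2∈{1}] only 1 remains possible at r2c2, so r2c2=1.
Step 14. [r4c3∈{6}] only 6 remains possible at r4c3 ⇒ r4c3=6.
Step 15. [r6c5∈{4}] nothing but 4 survives at r6c5. So r6c5=4.
Step 16. [r3c6∈{3}] nothing but 3 survives at r3c6 ⇒ r3c6=3.
Step 17. [r6c1∈{2}] only 2 remains possible at r6c1 ⇒ r6c1=2.
Step 18. [r5c6∈{5}] r5c6's peers cover all but 5, so r5c6=5.
Step 19. [r2c1∈{6}] only 6 remains possible at r2c1. So r2c1=6.
Step 20. [r3c4∈{2}] r3c4 is down to just 2, so r3c4=2.
Step 21. [r4c6∈{4}] nothing but 4 survives at r4c6 ⇒ r4c6=4.

Answer: 5 4 2 6 3 1 / 6 1 3 4 5 2 / 4 5 1 2 6 3 / 3 2 6 5 1 4 / 1 6 4 3 2 5 / 2 3 5 1 4 6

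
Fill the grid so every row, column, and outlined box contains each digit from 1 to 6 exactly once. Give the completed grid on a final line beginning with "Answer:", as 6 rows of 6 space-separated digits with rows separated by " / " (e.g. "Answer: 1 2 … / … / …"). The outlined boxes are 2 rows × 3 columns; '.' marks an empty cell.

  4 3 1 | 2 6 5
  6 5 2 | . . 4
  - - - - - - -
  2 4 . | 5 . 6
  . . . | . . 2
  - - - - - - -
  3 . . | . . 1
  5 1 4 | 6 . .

Step 1. [r3c5∈{1,3}] in row 3, 1 fits only at r3c5, so r3c5=1.
Step 2. [r2c5∈{3}] r2c5 has the single candidate 3, so r2c5=3.
Step 3. [r5c3∈{6}] r5c3 is down to just 6. So r5c3=6.
Step 4. [r4c4∈{3,4}] across col 4, 3 lands solely at r4c4, so r4c4=3.
Step 5. [r5c5∈{2,4,5}] row 5 places 5 nowhere but r5c5, so r5c5=5.
Step 6. [r4c3∈{5}] only 5 remains possible at r4c3 ⇒ r4c3=5.
Step 7. [r2c4∈{1}] r2c4 has the single candidate 1. So r2c4=1.
Step 8. [r6c5∈{2}] r6c5's peers cover all but 2 ⇒ r6c5=2.
Step 9. [r6c6∈{3}] r6c6's peers cover all but 3, so r6c6=3.
Step 10. [r3c3∈{3}] r3c3 has the single candidate 3. So r3c3=3.
Step 11. [r4c2∈{6}] nothing but 6 survives at r4c2, so r4c2=6.
Step 12. [r4c5∈{4}] r4c5 has the single candidate 4 ⇒ r4c5=4.
Step 13. [r5c2∈{2}] only 2 remains possible at r5c2, so r5c2=2.
Step 14. [r4c1∈{1}] r4c1 is down to just 1 ⇒ r4c1=1.
Step 15. [r5c4∈{4}] r5c4's peers cover all but 4, so r5c4=4.

Answer: 4 3 1 2 6 5 / 6 5 2 1 3 4 / 2 4 3 5 1 6 / 1 6 5 3 4 2 / 3 2 6 4 5 1 / 5 1 4 6 2 3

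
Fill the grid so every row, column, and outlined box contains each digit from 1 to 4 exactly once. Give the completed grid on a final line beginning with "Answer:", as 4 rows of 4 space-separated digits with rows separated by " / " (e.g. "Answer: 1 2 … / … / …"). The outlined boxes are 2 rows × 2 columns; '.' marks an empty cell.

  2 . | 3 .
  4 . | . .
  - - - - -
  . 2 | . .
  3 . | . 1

Step 1. [r3c3∈{4}] only 4 remains possible at r3c3 ⇒ r3c3=4.
Step 2. [r2c3∈{1,2}] r2c3 is the only open cell in col 3 admitting 1. So r2c3=1.
Step 3. [r3c1∈{1}] only 1 remains possible at r3c1 ⇒ r3c1=1.
Step 4. [r3c4∈{3}] nothing but 3 survives at r3c4. So r3c4=3.
Step 5. [r4c3∈{2}] only 2 remains possible at r4c3. So r4c3=2.
Step 6. [r1c4∈{4}] only 4 remains possible at r1c4 ⇒ r1c4=4.
Step 7. [r1c2∈{1}] only 1 remains possible at r1c2 ⇒ r1c2=1.
Step 8. [r2c4∈{2}] r2c4's peers cover all but 2. So r2c4=2.
Step 9. [r4c2∈{4}] r4c2 is down to just 4, so r4c2=4.
Step 10. [r2c2∈{3}] only 3 remains possible at r2c2. So r2c2=3.

Answer: 2 1 3 4 / 4 3 1 2 / 1 2 4 3 / 3 4 2 1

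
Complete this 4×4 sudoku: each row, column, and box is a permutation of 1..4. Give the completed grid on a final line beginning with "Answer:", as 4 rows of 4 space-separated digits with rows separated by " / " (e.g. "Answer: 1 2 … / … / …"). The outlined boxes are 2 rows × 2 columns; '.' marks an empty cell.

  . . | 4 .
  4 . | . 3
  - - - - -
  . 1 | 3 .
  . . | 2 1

Step 1. [r2c2∈{2}] r2c2 has the single candidate 2. So r2c2=2.
Step 2. [r4c1∈{3}] nothing but 3 survives at r4c1, so r4c1=3.
Step 3. [r2c3∈{1}] nothing but 1 survives at r2c3, so r2c3=1.
Step 4. [r1c4∈{2}] only 2 remains possible at r1c4 ⇒ r1c4=2.
Step 5. [r1c2∈{3}] r1c2 has the single candidate 3, so r1c2=3.
Step 6. [r4c2∈{4}] r4c2 is down to just 4, so r4c2=4.
Step 7. [r3c4∈{4}] nothing but 4 survives at r3c4. So r3c4=4.
Step 8. [r3c1∈{2}] r3c1's peers cover all but 2. So r3c1=2.
Step 9. [r1c1∈{1}] only 1 remains possible at r1c1, so r1c1=1.

Answer: 1 3 4 2 / 4 2 1 3 / 2 1 3 4 / 3 4 2 1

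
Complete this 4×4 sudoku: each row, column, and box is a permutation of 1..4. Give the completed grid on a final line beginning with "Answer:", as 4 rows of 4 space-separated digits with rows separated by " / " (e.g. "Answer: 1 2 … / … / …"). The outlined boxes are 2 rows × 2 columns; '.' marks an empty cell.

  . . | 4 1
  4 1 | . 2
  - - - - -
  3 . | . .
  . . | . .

Step 1. [r3c4∈{4}] only 4 remains possible at r3c4, so r3c4=4.
Step 2. [r3c2∈{2}] r3c2's peers cover all but 2. So r3c2=2.
Step 3. [r4c3∈{1,2,3}] 2 has one home in row 4: r4c3 ⇒ r4c3=2.
Step 4. [r4c4∈{3}] nothing but 3 survives at r4c4 ⇒ r4c4=3.
Step 5. [r1c2∈{3}] r1c2 has the single candidate 3 ⇒ r1c2=3.
Step 6. [r1c1∈{2}] r1c1 is down to just 2, so r1c1=2.
Step 7. [r4c1∈{1}] r4c1's peers cover all but 1 ⇒ r4c1=1.
Step 8. [r3c3∈{1}] nothing but 1 survives at r3c3 ⇒ r3c3=1.
Step 9. [r4c2∈{4}] r4c2 is down to just 4. So r4c2=4.
Step 10. [r2c3∈{3}] r2c3 is down to just 3, so r2c3=3.

Answer: 2 3 4 1 / 4 1 3 2 / 3 2 1 4 / 1 4 2 3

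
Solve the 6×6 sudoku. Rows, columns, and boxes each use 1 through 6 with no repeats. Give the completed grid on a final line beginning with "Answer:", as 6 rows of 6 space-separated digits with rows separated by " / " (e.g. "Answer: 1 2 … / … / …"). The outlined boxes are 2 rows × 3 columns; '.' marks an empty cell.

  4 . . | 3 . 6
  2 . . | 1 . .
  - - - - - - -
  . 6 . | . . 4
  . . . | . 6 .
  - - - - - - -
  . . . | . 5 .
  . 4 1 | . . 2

Step 1. [r1c3∈{5}] nothing but 5 survives at r1c3. So r1c3=5.
Step 2. [r4c2∈{1,2,3,5}] in col 2, 5 fits only at r4c2 ⇒ r4c2=5.
Step 3. [r3c5∈{1,2,3}] across col 5, 1 lands solely at r3c5 ⇒ r3c5=1.
Step 4. [r3c1∈{3}] r3c1 is down to just 3 ⇒ r3c1=3.
Step 5. [r5c1∈{6}] r5c1 has the single candidate 6. So r5c1=6.
Step 6. [r3c3∈{2}] r3c3's peers cover all but 2, so r3c3=2.
Step 7. [r5c3∈{3}] r5c3 has the single candidate 3, so r5c3=3.
Step 8. [r4c6∈{3}] r4c6's peers cover all but 3, so r4c6=3.
Step 9. [r4c4∈{2}] only 2 remains possible at r4c4. So r4c4=2.
Step 10. [r3c4∈{5}] r3c4 has the single candidate 5, so r3c4=5.
Step 11. [r2c5∈{4}] nothing but 4 survives at r2c5, so r2c5=4.
Step 12. [r1c5∈{2}] r1c5's peers cover all but 2, so r1c5=2.
Step 13. [r4c1∈{1}] r4c1 is down to just 1, so r4c1=1.
Step 14. [r2c3∈{6}] only 6 remains possible at r2c3. So r2c3=6.
Step 15. [r5c6∈{1}] r5c6's peers cover all but 1, so r5c6=1.
Step 16. [r1c2∈{1}] nothing but 1 survives at r1c2 ⇒ r1c2=1.
Step 17. [r6c4∈{6}] r6c4 has the single candidate 6, so r6c4=6.
Step 18. [r5c4∈{4}] only 4 remains possible at r5c4, so r5c4=4.
Step 19. [r2c2∈{3}] r2c2 is down to just 3 ⇒ r2c2=3.
Step 20. [r6c5∈{3}] r6c5 has the single candidate 3, so r6c5=3.
Step 21. [r4c3∈{4}] r4c3 is down to just 4. So r4c3=4.
Step 22. [r5c2∈{2}] r5c2 has the single candidate 2, so r5c2=2.
Step 23. [r2c6∈{5}] r2c6 has the single candidate 5. So r2c6=5.
Step 24. [r6c1∈{5}] nothing but 5 survives at r6c1, so r6c1=5.

Answer: 4 1 5 3 2 6 / 2 3 6 1 4 5 / 3 6 2 5 1 4 / 1 5 4 2 6 3 / 6 2 3 4 5 1 / 5 4 1 6 3 2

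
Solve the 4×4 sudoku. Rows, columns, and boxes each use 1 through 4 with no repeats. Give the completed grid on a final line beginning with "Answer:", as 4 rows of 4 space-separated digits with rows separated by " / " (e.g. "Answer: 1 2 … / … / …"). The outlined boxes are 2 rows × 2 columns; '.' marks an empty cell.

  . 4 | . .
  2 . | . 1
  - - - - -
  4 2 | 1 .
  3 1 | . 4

Step 1. [r1c4∈{2,3}] 2 has one home in col 4: r1c4 ⇒ r1c4=2.
Step 2. [r2c3∈{3,4}] 4 has one home in row 2: r2c3 ⇒ r2c3=4.
Step 3. [r1c3∈{3}] r1c3 is down to just 3, so r1c3=3.
Step 4. [r4c3∈{2}] nothing but 2 survives at r4c3, so r4c3=2.
Step 5. [r1c1∈{1}] r1c1's peers cover all but 1. So r1c1=1.
Step 6. [r2c2∈{3}] r2c2 is down to just 3 ⇒ r2c2=3.
Step 7. [r3c4∈{3}] only 3 remains possible at r3c4, so r3c4=3.

Answer: 1 4 3 2 / 2 3 4 1 / 4 2 1 3 / 3 1 2 4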